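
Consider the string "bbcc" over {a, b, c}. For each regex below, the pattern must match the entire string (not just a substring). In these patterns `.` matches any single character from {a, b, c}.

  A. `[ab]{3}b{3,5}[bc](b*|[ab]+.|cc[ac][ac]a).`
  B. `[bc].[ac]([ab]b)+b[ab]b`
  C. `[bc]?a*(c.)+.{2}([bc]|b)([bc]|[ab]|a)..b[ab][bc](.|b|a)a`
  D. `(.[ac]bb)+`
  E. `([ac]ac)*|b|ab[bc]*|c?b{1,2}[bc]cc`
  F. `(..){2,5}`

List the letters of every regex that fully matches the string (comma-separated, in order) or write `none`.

E, F

A → no match
B → no match — must end with "b"
C → no match — must end with "a"
D → no match — must end with "bb"
E → match
F → match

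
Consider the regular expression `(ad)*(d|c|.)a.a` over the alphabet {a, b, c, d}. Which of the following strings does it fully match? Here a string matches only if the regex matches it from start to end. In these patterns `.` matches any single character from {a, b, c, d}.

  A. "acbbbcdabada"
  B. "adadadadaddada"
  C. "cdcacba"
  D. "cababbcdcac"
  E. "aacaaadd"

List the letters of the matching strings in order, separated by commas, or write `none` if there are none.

A → no match
B → match
C → no match
D → no match — must end with "a"
E → no match — must end with "a"

B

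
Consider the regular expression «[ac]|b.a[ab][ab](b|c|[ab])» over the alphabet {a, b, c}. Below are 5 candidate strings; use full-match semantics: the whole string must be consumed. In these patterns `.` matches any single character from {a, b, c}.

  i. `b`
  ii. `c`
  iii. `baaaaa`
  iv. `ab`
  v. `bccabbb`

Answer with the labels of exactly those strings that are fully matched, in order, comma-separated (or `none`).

i → no match
ii → match
iii → match
iv → no match
v → no match

ii, iii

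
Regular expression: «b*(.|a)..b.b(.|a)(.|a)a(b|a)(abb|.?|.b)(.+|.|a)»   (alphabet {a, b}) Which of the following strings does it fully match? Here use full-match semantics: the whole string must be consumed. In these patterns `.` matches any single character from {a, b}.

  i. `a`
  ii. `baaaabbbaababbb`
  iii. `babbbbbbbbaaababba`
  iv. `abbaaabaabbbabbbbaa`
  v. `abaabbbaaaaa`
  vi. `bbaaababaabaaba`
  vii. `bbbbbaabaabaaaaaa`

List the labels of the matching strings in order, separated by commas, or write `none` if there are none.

none

i. `a` → no match
ii → no match
iii → no match
iv → no match
v. `abaabbbaaaaa` → no match
vi → no match
vii → no match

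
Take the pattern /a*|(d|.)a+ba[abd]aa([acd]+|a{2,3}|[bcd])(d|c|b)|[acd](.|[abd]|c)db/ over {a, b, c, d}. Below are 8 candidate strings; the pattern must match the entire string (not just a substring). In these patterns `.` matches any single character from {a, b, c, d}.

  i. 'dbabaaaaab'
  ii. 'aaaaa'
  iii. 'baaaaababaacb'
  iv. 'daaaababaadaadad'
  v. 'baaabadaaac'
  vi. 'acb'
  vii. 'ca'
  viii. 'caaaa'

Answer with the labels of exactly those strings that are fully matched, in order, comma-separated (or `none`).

ii, iii, iv, v

i → no match
ii → match
iii → match
iv → match
v → match
vi → no match
vii → no match
viii → no match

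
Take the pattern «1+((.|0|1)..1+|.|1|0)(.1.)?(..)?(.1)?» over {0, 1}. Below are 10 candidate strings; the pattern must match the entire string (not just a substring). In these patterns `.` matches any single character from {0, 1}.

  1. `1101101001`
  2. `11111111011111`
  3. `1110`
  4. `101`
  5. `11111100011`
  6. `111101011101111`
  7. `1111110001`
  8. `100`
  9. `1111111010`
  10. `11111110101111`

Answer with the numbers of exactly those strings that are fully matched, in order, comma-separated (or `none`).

1. `1101101001` → match
2 → match
3. `1110` → match
4. `101` → no match
5. `11111100011` → match
6 → match
7. `1111110001` → match
8. `100` → no match
9. `1111111010` → match
10 → match

1, 2, 3, 5, 6, 7, 9, 10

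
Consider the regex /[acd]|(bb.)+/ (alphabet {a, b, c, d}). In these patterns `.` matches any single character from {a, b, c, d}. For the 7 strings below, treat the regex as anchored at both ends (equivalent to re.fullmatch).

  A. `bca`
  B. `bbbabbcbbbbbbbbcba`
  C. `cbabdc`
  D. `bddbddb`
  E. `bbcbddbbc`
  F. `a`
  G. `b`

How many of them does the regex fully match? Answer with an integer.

A → no match
B → no match
C → no match
D → no match
E → no match
F → match
G → no match
Total matched: 1

1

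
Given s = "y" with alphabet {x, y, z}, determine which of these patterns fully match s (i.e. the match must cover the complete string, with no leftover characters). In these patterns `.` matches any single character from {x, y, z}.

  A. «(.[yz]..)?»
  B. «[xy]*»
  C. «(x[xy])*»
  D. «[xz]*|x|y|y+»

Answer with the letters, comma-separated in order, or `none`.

A → no match
B → match
C → no match
D → match

B, D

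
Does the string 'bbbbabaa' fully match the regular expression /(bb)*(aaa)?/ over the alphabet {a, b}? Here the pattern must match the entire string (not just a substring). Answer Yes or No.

No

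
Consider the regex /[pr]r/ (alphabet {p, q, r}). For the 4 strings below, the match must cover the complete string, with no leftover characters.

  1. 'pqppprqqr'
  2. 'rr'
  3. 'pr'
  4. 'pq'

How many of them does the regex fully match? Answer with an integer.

1 → no match
2 → match
3 → match
4 → no match — must end with 'r'
Total matched: 2

2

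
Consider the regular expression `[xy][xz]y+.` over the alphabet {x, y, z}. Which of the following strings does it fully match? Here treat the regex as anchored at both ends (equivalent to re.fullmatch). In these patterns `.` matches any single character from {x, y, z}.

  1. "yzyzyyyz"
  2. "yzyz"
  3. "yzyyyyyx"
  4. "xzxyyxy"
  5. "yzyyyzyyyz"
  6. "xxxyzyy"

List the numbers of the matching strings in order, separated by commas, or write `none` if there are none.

2, 3

1 → no match
2 → match
3 → match
4 → no match
5 → no match
6 → no match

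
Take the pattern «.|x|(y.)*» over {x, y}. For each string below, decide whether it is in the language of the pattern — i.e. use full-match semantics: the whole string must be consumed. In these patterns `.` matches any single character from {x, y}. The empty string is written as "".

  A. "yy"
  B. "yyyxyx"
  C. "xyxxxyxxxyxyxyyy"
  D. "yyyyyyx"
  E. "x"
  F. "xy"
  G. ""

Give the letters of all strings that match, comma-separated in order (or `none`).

A, B, E, G

A → match
B → match
C → no match
D → no match
E → match
F → no match
G → match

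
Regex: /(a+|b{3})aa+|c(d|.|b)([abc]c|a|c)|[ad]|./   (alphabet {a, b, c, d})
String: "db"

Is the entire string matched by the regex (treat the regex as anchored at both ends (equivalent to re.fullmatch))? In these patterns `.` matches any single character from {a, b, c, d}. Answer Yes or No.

No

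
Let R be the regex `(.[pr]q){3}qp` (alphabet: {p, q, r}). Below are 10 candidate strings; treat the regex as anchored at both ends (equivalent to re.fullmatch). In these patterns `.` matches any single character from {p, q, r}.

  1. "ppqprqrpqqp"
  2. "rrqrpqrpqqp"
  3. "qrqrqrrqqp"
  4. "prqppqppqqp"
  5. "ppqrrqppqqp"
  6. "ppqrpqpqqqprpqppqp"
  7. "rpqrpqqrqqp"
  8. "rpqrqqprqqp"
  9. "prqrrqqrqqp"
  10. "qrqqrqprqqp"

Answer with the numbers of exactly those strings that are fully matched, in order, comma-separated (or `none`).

1 → match
2 → match
3 → no match
4 → match
5 → match
6 → no match — must end with "qqp"
7 → match
8 → no match
9 → match
10 → match

1, 2, 4, 5, 7, 9, 10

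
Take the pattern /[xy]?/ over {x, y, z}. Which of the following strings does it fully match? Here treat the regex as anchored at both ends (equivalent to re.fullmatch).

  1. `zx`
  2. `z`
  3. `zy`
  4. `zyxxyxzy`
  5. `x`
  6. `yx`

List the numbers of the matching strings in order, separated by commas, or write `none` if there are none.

1. `zx` → no match
2. `z` → no match
3. `zy` → no match
4. `zyxxyxzy` → no match
5. `x` → match
6. `yx` → no match

5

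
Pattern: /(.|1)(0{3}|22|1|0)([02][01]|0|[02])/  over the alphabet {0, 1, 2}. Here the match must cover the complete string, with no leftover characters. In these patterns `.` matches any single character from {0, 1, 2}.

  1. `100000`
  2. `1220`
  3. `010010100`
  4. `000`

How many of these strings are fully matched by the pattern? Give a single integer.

1 → match
2 → match
3 → no match
4 → match
Total matched: 3

3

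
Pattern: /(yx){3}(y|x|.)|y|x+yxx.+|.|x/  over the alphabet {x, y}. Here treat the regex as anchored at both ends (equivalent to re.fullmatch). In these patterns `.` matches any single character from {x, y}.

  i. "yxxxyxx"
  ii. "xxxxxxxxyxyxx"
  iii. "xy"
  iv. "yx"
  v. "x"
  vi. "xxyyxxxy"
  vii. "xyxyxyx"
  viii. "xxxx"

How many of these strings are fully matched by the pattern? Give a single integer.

i → no match
ii → no match
iii → no match
iv → no match
v → match
vi → no match
vii → no match
viii → no match
Total matched: 1

1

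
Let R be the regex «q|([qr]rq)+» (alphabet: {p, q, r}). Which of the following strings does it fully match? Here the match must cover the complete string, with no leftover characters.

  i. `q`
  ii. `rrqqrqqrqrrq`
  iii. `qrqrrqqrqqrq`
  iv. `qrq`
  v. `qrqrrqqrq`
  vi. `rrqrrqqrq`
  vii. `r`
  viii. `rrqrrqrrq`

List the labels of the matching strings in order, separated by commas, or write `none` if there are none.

i, ii, iii, iv, v, vi, viii

i → match
ii → match
iii → match
iv → match
v → match
vi → match
vii → no match
viii → match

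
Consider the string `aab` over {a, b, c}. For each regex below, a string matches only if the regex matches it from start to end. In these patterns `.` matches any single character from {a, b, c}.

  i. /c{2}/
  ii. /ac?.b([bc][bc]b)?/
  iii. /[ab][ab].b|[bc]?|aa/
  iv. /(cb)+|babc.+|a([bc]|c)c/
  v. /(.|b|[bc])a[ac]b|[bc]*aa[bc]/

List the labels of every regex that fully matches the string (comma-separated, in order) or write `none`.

i → no match — must start with `c`
ii → match
iii → no match
iv → no match
v → match

ii, v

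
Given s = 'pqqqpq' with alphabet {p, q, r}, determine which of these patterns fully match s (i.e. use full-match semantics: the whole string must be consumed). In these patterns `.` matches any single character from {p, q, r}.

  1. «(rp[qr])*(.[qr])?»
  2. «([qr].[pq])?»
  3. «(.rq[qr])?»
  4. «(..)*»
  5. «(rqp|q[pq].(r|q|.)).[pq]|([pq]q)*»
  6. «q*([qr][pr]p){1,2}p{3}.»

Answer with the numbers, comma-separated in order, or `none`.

1 → no match
2 → no match
3 → no match
4 → match
5 → match
6 → no match

4, 5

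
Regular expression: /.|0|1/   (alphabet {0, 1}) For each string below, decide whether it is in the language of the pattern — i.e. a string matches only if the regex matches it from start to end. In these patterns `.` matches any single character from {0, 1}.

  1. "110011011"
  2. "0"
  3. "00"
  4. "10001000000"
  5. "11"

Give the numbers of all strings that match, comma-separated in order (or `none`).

2

1 → no match
2 → match
3 → no match
4 → no match
5 → no match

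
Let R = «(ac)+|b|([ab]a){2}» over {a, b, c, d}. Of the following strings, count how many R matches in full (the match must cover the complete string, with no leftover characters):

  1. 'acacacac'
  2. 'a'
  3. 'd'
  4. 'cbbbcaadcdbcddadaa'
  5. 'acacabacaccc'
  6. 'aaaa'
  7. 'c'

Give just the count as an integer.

2

1 → match
2 → no match
3 → no match
4 → no match
5 → no match
6 → match
7 → no match
Total matched: 2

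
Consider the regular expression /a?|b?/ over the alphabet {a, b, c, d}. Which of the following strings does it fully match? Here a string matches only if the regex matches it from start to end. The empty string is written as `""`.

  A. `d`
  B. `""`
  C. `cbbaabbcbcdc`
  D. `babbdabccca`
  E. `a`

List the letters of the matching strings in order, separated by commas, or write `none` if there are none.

B, E

A → no match
B → match
C → no match
D → no match
E → match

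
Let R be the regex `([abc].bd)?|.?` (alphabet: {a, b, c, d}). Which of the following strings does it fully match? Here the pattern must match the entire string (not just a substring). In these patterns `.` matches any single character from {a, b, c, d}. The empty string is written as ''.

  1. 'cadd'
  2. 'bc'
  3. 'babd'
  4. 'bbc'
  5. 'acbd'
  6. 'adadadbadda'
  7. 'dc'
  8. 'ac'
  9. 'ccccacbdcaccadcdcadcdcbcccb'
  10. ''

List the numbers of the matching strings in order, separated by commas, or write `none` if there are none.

3, 5, 10

1 → no match
2 → no match
3 → match
4 → no match
5 → match
6 → no match
7 → no match
8 → no match
9 → no match
10 → match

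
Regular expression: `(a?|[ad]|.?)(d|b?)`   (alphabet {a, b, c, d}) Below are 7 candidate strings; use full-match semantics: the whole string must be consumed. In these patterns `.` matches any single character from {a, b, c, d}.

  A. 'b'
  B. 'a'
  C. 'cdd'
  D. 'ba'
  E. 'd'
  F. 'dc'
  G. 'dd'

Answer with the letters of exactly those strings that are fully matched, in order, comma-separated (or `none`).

A, B, E, G

A → match
B → match
C → no match
D → no match
E → match
F → no match
G → match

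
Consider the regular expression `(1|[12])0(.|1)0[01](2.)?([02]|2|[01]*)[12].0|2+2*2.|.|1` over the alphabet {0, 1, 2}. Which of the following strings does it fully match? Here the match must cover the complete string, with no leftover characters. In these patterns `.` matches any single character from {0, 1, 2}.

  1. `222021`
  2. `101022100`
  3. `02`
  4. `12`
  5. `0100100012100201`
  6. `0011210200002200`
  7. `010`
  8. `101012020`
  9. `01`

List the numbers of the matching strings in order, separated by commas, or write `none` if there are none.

1. `222021` → no match
2. `101022100` → no match
3. `02` → no match
4. `12` → no match
5 → no match
6 → no match
7. `010` → no match
8. `101012020` → no match
9. `01` → no match

none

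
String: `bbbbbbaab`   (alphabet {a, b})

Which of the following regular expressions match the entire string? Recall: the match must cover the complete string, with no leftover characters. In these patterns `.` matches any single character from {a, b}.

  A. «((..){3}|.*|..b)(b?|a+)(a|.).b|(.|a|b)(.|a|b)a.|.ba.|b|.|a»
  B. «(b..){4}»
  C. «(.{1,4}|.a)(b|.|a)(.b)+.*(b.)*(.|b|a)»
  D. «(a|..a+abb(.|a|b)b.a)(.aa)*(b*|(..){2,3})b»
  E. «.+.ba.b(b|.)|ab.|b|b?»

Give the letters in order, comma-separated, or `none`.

A, C

A → match
B → no match
C → match
D → no match
E → no match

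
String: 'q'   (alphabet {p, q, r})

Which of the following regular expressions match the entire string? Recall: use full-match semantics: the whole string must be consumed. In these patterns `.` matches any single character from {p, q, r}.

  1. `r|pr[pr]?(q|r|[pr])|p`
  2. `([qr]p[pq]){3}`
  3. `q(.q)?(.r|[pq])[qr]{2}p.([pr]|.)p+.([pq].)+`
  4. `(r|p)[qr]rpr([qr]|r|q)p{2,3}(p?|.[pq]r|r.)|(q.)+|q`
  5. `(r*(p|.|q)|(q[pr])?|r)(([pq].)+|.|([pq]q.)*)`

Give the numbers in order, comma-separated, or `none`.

4, 5

1 → no match
2 → no match
3 → no match
4 → match
5 → match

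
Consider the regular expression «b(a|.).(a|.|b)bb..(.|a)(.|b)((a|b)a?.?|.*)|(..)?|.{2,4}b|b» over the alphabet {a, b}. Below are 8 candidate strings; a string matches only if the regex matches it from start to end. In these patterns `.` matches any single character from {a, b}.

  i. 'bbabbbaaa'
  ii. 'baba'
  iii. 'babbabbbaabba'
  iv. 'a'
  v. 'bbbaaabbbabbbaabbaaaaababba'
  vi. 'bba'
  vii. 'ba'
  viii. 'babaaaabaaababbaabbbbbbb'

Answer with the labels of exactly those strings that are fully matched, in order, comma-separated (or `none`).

vii

i → no match
ii → no match
iii → no match
iv → no match
v → no match
vi → no match
vii → match
viii → no match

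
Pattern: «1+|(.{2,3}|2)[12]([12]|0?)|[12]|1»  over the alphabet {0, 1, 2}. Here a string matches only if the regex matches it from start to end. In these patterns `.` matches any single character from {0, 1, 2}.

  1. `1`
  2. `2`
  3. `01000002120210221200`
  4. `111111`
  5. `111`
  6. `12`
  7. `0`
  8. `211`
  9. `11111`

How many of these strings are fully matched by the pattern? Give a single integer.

1. `1` → match
2. `2` → match
3 → no match
4. `111111` → match
5. `111` → match
6. `12` → no match
7. `0` → no match
8. `211` → match
9. `11111` → match
Total matched: 6

6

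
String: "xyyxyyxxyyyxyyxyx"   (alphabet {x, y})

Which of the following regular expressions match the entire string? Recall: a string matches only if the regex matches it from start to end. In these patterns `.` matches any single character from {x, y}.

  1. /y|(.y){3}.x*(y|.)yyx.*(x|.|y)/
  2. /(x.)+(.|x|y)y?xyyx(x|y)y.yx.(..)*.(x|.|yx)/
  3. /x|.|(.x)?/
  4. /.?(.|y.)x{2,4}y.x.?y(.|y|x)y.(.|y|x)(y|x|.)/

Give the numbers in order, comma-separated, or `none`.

2

1 → no match
2 → match
3 → no match
4 → no match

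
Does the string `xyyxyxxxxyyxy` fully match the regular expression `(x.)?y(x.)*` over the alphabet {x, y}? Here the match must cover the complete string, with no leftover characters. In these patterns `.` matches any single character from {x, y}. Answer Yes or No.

No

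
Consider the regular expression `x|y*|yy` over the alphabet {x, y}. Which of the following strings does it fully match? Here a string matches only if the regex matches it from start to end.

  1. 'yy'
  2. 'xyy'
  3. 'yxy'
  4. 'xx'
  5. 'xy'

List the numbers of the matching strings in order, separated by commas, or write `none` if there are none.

1 → match
2 → no match
3 → no match
4 → no match
5 → no match

1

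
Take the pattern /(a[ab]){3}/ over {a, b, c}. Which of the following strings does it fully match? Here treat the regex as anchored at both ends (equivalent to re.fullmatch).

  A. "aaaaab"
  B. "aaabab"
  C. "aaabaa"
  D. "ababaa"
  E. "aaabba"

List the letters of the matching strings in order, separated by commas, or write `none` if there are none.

A → match
B → match
C → match
D → match
E → no match

A, B, C, D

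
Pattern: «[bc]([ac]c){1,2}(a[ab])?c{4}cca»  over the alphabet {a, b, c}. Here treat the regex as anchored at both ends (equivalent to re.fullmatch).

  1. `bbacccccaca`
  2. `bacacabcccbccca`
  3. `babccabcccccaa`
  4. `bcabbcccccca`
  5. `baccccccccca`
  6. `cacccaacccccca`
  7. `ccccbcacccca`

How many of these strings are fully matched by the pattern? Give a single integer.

2

1 → no match — must end with `ccca`
2 → no match
3 → no match — must end with `ccca`
4 → no match
5 → match
6 → match
7 → no match
Total matched: 2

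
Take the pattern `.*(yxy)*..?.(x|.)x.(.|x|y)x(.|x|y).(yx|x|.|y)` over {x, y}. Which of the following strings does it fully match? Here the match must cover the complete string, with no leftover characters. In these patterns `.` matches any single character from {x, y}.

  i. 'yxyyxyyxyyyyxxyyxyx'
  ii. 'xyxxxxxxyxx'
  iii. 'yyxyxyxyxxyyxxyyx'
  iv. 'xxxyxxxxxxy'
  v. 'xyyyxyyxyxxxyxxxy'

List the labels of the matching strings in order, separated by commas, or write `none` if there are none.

ii, iii, iv, v

i → no match
ii → match
iii → match
iv → match
v → match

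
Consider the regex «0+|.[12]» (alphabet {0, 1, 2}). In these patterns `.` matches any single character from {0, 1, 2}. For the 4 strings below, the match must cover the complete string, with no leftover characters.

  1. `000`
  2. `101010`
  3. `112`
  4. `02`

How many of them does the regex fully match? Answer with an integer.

2

1 → match
2 → no match
3 → no match
4 → match
Total matched: 2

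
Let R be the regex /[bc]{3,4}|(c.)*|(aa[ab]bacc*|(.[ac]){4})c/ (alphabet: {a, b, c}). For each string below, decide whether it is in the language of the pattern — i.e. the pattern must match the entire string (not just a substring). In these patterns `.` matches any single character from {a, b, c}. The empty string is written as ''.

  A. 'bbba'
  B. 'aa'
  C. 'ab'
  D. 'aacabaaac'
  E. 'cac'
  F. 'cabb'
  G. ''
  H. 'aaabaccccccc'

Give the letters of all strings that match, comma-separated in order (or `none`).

A. 'bbba' → no match
B. 'aa' → no match
C. 'ab' → no match
D. 'aacabaaac' → match
E. 'cac' → no match
F. 'cabb' → no match
G. '' → match
H. 'aaabaccccccc' → match

D, G, H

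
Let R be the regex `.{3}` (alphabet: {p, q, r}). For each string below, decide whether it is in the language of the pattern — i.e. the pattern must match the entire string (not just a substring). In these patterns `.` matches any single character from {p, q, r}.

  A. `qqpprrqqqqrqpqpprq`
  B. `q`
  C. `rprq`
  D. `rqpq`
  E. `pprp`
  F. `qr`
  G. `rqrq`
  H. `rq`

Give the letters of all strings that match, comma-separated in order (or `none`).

none

A → no match
B → no match
C → no match
D → no match
E → no match
F → no match
G → no match
H → no match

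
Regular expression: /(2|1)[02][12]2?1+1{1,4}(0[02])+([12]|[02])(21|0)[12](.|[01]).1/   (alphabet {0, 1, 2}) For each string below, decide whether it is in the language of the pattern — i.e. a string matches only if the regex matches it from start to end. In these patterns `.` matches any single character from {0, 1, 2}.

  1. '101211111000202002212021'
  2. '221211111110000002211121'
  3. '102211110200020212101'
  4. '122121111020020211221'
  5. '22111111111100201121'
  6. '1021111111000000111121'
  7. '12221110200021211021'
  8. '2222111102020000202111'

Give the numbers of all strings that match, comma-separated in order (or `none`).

1 → match
2 → match
3 → match
4 → no match
5 → match
6 → no match
7 → match
8 → match

1, 2, 3, 5, 7, 8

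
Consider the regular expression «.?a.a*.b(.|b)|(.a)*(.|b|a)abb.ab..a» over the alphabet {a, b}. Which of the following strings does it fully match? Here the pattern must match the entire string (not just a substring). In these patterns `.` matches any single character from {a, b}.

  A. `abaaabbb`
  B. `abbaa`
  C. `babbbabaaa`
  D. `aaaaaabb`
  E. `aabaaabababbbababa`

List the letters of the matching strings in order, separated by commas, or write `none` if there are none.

A → match
B → no match
C → match
D → match
E → match

A, C, D, E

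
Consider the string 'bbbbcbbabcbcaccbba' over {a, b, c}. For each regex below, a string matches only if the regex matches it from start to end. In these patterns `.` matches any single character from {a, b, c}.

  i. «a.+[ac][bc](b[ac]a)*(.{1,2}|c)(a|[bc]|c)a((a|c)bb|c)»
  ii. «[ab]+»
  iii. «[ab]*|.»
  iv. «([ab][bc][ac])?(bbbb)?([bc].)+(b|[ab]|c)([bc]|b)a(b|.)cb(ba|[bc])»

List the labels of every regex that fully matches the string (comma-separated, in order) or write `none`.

iv

i → no match — must start with 'a'
ii → no match
iii → no match
iv → match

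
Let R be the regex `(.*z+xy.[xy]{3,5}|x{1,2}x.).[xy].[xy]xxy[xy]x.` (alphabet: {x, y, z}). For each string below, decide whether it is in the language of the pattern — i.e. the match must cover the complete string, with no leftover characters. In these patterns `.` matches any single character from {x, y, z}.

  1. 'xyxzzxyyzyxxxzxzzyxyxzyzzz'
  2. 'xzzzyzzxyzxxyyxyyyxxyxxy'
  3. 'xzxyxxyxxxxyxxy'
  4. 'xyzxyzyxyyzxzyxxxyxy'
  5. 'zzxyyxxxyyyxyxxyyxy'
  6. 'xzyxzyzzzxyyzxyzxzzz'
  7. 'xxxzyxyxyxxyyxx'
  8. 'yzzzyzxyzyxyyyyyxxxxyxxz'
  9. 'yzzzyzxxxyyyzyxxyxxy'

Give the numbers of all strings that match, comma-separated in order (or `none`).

2, 5, 8

1 → no match
2 → match
3 → no match
4 → no match
5 → match
6 → no match
7 → no match
8 → match
9 → no match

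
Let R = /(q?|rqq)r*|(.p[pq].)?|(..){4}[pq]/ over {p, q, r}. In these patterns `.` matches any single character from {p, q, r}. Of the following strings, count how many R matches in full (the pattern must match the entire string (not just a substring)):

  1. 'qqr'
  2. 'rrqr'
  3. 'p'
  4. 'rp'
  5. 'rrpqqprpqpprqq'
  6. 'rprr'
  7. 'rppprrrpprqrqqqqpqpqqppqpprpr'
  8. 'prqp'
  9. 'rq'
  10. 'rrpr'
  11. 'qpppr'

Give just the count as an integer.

1 → no match
2 → no match
3 → no match
4 → no match
5 → no match
6 → no match
7 → no match
8 → no match
9 → no match
10 → no match
11 → no match
Total matched: 0

0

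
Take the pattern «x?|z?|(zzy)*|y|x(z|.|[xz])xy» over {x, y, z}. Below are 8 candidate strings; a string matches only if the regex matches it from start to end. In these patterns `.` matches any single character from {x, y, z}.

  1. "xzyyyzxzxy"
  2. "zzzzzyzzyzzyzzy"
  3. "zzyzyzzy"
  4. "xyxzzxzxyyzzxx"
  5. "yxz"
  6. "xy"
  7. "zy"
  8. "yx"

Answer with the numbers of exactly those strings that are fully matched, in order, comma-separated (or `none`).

none

1 → no match
2 → no match
3 → no match
4 → no match
5 → no match
6 → no match
7 → no match
8 → no match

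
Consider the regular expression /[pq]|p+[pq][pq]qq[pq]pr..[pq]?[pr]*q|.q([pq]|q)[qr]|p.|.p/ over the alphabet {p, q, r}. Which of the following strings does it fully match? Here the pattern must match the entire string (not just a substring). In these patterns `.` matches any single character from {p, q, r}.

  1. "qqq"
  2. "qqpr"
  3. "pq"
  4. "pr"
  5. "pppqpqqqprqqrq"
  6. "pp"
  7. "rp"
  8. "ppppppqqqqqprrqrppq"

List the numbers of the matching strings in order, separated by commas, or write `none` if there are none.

2, 3, 4, 5, 6, 7, 8

1. "qqq" → no match
2. "qqpr" → match
3. "pq" → match
4. "pr" → match
5 → match
6. "pp" → match
7. "rp" → match
8 → match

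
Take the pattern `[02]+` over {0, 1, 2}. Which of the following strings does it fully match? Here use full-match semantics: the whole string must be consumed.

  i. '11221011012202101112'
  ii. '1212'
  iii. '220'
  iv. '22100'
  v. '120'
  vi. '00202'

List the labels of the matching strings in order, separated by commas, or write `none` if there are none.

iii, vi

i → no match
ii → no match
iii → match
iv → no match
v → no match
vi → match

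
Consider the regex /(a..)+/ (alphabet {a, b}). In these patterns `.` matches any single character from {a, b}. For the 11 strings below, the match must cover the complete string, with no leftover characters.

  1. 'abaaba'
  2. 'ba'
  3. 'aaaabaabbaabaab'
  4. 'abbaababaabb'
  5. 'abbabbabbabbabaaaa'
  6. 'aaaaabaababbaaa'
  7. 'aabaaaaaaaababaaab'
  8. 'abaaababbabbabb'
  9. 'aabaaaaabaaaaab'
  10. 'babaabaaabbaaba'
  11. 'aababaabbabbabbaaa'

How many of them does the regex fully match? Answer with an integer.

1 → match
2 → no match — must start with 'a'
3 → match
4 → match
5 → match
6 → match
7 → match
8 → match
9 → match
10 → no match — must start with 'a'
11 → match
Total matched: 9

9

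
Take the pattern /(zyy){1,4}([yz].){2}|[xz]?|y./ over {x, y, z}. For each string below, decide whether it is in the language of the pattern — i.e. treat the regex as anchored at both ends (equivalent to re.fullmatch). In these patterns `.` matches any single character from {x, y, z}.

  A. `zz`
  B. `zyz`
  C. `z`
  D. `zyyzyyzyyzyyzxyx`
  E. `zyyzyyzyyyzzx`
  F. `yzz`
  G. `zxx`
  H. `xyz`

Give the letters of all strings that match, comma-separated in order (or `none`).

A → no match
B → no match
C → match
D → match
E → match
F → no match
G → no match
H → no match

C, D, E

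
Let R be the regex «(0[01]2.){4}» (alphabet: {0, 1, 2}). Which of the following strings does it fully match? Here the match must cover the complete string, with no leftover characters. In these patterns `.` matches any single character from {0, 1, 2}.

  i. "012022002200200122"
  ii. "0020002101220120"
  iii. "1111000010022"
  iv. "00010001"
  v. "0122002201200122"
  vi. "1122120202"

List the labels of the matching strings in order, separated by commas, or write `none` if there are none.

i → no match
ii → match
iii → no match — must start with "0"
iv → no match
v → match
vi → no match — must start with "0"

ii, v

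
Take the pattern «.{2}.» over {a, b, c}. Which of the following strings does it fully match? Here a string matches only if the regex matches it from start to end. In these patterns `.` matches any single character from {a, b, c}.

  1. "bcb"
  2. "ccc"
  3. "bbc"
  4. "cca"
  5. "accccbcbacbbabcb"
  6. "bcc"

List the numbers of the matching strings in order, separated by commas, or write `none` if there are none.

1, 2, 3, 4, 6

1. "bcb" → match
2. "ccc" → match
3. "bbc" → match
4. "cca" → match
5 → no match
6. "bcc" → match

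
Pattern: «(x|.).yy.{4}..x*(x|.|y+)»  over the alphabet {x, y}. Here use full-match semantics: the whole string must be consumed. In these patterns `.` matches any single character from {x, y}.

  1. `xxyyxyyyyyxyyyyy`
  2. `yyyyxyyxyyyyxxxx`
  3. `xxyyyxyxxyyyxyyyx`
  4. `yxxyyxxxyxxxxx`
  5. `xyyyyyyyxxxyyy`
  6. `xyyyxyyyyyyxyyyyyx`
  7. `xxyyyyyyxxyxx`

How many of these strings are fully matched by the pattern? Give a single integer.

2

1 → match
2 → no match
3 → no match
4 → no match
5 → match
6 → no match
7 → no match
Total matched: 2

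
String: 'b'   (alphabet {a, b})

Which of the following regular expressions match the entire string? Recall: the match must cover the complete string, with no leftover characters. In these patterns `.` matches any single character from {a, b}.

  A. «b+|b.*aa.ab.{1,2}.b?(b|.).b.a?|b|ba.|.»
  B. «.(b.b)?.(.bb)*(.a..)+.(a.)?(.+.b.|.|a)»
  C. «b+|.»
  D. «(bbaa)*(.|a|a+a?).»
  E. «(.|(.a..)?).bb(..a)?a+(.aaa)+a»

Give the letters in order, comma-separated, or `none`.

A, C

A → match
B → no match
C → match
D → no match
E → no match — must end with 'aaaa'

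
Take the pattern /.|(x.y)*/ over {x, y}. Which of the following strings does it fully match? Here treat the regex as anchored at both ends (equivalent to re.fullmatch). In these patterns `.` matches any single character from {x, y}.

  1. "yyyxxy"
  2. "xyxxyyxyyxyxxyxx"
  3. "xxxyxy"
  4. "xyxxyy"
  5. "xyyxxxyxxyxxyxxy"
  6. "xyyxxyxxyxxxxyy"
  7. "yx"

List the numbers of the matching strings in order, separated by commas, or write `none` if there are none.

1. "yyyxxy" → no match
2 → no match
3. "xxxyxy" → no match
4. "xyxxyy" → no match
5 → no match
6 → no match
7. "yx" → no match

none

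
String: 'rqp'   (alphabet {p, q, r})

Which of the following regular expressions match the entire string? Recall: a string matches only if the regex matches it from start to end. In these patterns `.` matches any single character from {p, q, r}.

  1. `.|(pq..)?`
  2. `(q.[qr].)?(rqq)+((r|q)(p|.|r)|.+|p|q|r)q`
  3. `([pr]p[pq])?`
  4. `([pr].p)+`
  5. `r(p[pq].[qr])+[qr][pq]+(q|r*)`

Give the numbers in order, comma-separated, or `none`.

4

1 → no match
2 → no match — must end with 'q'
3 → no match
4 → match
5 → no match — must start with 'rp'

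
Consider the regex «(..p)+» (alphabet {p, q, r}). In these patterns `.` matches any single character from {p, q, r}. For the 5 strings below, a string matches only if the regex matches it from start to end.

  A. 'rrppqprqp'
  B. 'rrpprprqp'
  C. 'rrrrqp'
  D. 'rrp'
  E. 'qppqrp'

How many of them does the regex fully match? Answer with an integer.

A. 'rrppqprqp' → match
B. 'rrpprprqp' → match
C. 'rrrrqp' → no match
D. 'rrp' → match
E. 'qppqrp' → match
Total matched: 4

4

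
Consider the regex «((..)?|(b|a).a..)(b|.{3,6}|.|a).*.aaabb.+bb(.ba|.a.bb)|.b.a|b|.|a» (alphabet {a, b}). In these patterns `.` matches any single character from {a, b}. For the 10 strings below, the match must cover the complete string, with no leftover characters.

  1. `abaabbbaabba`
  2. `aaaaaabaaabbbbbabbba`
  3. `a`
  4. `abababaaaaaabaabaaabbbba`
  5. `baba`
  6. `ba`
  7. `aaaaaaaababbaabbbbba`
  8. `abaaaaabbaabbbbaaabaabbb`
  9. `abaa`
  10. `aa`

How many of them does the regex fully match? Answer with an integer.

2

1 → no match
2 → no match
3 → match
4 → no match
5 → no match
6 → no match
7 → no match
8 → no match
9 → match
10 → no match
Total matched: 2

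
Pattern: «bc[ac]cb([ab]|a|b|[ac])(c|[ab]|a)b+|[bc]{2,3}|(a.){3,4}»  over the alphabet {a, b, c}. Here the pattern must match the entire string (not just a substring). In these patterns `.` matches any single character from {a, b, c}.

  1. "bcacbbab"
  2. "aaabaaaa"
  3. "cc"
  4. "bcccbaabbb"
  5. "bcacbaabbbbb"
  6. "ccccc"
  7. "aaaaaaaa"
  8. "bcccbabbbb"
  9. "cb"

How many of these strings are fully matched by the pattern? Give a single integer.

8

1 → match
2 → match
3 → match
4 → match
5 → match
6 → no match
7 → match
8 → match
9 → match
Total matched: 8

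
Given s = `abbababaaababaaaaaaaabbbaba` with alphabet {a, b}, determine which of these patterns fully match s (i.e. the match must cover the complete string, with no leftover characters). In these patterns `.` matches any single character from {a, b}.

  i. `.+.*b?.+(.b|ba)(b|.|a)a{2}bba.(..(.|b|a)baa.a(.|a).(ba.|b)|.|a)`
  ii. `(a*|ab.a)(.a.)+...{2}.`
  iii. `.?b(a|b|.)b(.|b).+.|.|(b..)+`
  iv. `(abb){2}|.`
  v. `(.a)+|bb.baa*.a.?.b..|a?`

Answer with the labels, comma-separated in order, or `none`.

ii

i → no match
ii → match
iii → no match
iv → no match
v → no match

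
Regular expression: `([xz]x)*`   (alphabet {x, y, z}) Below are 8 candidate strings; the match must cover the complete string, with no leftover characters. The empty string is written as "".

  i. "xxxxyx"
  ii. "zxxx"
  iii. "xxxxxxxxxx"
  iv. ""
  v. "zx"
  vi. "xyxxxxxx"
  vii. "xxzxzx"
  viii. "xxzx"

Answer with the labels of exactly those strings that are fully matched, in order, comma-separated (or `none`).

ii, iii, iv, v, vii, viii

i → no match
ii → match
iii → match
iv → match
v → match
vi → no match
vii → match
viii → match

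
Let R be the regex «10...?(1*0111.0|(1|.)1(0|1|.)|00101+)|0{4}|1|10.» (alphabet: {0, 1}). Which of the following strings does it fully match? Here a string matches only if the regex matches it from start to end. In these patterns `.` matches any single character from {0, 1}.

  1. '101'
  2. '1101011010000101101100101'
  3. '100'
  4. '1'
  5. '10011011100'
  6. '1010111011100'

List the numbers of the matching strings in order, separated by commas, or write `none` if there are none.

1. '101' → match
2 → no match
3. '100' → match
4. '1' → match
5. '10011011100' → match
6 → match

1, 3, 4, 5, 6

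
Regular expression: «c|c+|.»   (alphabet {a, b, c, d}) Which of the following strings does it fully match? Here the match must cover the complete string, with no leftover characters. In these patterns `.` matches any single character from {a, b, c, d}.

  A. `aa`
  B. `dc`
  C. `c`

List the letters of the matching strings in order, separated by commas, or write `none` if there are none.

C

A. `aa` → no match
B. `dc` → no match
C. `c` → match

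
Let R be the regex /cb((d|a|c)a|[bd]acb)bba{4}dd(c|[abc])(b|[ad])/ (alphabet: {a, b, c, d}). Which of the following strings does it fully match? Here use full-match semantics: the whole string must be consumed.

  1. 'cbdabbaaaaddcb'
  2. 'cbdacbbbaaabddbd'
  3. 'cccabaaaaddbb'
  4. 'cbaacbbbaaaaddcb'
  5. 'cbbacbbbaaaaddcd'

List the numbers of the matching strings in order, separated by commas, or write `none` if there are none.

1 → match
2 → no match
3 → no match — must start with 'cb'
4 → no match
5 → match

1, 5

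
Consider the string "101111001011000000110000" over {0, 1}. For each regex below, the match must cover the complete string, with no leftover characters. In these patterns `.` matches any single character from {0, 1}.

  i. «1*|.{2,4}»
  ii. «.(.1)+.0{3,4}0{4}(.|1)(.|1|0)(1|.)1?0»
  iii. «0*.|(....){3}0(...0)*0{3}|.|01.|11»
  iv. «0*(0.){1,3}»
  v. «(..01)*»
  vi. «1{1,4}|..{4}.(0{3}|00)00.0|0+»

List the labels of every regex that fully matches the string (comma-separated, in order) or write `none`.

iii

i → no match
ii → no match
iii → match
iv → no match
v → no match
vi → no match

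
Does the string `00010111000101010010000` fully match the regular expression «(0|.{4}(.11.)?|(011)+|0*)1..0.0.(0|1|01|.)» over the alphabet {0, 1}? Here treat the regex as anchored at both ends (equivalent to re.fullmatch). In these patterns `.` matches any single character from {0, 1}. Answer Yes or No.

No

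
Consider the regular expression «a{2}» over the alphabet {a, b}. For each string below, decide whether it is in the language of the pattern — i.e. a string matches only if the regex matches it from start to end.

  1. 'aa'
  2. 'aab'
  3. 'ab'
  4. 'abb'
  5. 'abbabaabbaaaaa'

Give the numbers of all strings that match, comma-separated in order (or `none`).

1. 'aa' → match
2. 'aab' → no match — must end with 'a'
3. 'ab' → no match — must end with 'a'
4. 'abb' → no match — must end with 'a'
5 → no match

1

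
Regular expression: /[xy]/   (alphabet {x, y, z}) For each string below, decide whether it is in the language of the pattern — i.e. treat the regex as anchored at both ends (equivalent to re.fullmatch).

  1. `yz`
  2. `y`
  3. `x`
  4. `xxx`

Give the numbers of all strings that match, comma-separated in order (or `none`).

1. `yz` → no match
2. `y` → match
3. `x` → match
4. `xxx` → no match

2, 3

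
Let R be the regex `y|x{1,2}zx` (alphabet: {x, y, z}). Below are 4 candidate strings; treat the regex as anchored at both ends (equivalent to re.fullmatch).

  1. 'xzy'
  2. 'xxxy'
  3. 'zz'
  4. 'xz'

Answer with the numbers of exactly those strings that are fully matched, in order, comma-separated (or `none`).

none

1. 'xzy' → no match
2. 'xxxy' → no match
3. 'zz' → no match
4. 'xz' → no match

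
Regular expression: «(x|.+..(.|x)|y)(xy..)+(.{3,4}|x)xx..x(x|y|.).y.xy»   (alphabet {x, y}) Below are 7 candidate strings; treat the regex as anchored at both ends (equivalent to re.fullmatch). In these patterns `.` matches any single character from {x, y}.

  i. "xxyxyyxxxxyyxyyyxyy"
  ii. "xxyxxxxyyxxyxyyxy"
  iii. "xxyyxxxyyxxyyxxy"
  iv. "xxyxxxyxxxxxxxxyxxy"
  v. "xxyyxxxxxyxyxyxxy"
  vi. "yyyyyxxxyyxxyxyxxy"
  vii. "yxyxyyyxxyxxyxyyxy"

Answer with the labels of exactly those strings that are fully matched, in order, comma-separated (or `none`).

i → no match — must end with "xy"
ii → no match
iii → no match
iv → match
v → match
vi → no match
vii → no match

iv, v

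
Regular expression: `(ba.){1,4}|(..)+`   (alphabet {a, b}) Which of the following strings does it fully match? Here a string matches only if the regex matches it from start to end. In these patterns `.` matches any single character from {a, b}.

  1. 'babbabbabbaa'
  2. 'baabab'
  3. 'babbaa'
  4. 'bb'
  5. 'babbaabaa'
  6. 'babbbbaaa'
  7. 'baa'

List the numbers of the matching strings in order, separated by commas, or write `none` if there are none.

1. 'babbabbabbaa' → match
2. 'baabab' → match
3. 'babbaa' → match
4. 'bb' → match
5. 'babbaabaa' → match
6. 'babbbbaaa' → no match
7. 'baa' → match

1, 2, 3, 4, 5, 7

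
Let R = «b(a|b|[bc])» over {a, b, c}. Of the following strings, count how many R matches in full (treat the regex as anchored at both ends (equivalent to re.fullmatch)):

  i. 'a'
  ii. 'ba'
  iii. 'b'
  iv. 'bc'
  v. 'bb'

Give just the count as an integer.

3

i → no match — must start with 'b'
ii → match
iii → no match
iv → match
v → match
Total matched: 3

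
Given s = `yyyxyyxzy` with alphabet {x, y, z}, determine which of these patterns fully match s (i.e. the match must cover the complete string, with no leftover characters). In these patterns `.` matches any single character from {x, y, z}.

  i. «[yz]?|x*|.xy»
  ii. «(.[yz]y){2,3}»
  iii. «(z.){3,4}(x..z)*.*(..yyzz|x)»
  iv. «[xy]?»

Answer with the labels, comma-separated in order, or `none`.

ii

i → no match
ii → match
iii → no match — must start with `z`
iv → no match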